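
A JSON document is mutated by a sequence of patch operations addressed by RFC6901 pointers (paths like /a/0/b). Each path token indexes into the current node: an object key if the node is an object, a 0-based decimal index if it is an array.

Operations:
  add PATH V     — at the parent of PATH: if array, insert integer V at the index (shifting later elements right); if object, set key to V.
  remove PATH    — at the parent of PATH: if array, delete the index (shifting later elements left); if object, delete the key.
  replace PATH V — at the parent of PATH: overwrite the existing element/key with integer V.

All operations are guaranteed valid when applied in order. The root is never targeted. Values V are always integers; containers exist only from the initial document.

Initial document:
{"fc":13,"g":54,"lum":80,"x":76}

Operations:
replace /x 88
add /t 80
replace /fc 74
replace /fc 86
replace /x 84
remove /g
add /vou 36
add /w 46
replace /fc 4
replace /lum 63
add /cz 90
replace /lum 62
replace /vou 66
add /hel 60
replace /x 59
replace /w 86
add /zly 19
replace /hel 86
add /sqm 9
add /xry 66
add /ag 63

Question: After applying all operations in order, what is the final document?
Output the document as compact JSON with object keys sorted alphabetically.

Answer: {"ag":63,"cz":90,"fc":4,"hel":86,"lum":62,"sqm":9,"t":80,"vou":66,"w":86,"x":59,"xry":66,"zly":19}

Derivation:
After op 1 (replace /x 88): {"fc":13,"g":54,"lum":80,"x":88}
After op 2 (add /t 80): {"fc":13,"g":54,"lum":80,"t":80,"x":88}
After op 3 (replace /fc 74): {"fc":74,"g":54,"lum":80,"t":80,"x":88}
After op 4 (replace /fc 86): {"fc":86,"g":54,"lum":80,"t":80,"x":88}
After op 5 (replace /x 84): {"fc":86,"g":54,"lum":80,"t":80,"x":84}
After op 6 (remove /g): {"fc":86,"lum":80,"t":80,"x":84}
After op 7 (add /vou 36): {"fc":86,"lum":80,"t":80,"vou":36,"x":84}
After op 8 (add /w 46): {"fc":86,"lum":80,"t":80,"vou":36,"w":46,"x":84}
After op 9 (replace /fc 4): {"fc":4,"lum":80,"t":80,"vou":36,"w":46,"x":84}
After op 10 (replace /lum 63): {"fc":4,"lum":63,"t":80,"vou":36,"w":46,"x":84}
After op 11 (add /cz 90): {"cz":90,"fc":4,"lum":63,"t":80,"vou":36,"w":46,"x":84}
After op 12 (replace /lum 62): {"cz":90,"fc":4,"lum":62,"t":80,"vou":36,"w":46,"x":84}
After op 13 (replace /vou 66): {"cz":90,"fc":4,"lum":62,"t":80,"vou":66,"w":46,"x":84}
After op 14 (add /hel 60): {"cz":90,"fc":4,"hel":60,"lum":62,"t":80,"vou":66,"w":46,"x":84}
After op 15 (replace /x 59): {"cz":90,"fc":4,"hel":60,"lum":62,"t":80,"vou":66,"w":46,"x":59}
After op 16 (replace /w 86): {"cz":90,"fc":4,"hel":60,"lum":62,"t":80,"vou":66,"w":86,"x":59}
After op 17 (add /zly 19): {"cz":90,"fc":4,"hel":60,"lum":62,"t":80,"vou":66,"w":86,"x":59,"zly":19}
After op 18 (replace /hel 86): {"cz":90,"fc":4,"hel":86,"lum":62,"t":80,"vou":66,"w":86,"x":59,"zly":19}
After op 19 (add /sqm 9): {"cz":90,"fc":4,"hel":86,"lum":62,"sqm":9,"t":80,"vou":66,"w":86,"x":59,"zly":19}
After op 20 (add /xry 66): {"cz":90,"fc":4,"hel":86,"lum":62,"sqm":9,"t":80,"vou":66,"w":86,"x":59,"xry":66,"zly":19}
After op 21 (add /ag 63): {"ag":63,"cz":90,"fc":4,"hel":86,"lum":62,"sqm":9,"t":80,"vou":66,"w":86,"x":59,"xry":66,"zly":19}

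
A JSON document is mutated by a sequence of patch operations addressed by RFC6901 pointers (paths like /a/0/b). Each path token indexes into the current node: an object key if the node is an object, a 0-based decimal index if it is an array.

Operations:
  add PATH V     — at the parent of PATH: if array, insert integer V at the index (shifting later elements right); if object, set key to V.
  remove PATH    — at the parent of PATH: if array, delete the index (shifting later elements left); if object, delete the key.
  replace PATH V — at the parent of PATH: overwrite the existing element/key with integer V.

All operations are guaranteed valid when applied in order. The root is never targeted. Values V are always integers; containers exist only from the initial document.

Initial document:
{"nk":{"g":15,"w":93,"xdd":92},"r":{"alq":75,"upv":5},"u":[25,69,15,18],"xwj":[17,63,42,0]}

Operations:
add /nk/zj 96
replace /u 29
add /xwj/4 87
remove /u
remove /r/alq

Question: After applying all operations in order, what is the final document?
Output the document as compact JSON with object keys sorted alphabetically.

After op 1 (add /nk/zj 96): {"nk":{"g":15,"w":93,"xdd":92,"zj":96},"r":{"alq":75,"upv":5},"u":[25,69,15,18],"xwj":[17,63,42,0]}
After op 2 (replace /u 29): {"nk":{"g":15,"w":93,"xdd":92,"zj":96},"r":{"alq":75,"upv":5},"u":29,"xwj":[17,63,42,0]}
After op 3 (add /xwj/4 87): {"nk":{"g":15,"w":93,"xdd":92,"zj":96},"r":{"alq":75,"upv":5},"u":29,"xwj":[17,63,42,0,87]}
After op 4 (remove /u): {"nk":{"g":15,"w":93,"xdd":92,"zj":96},"r":{"alq":75,"upv":5},"xwj":[17,63,42,0,87]}
After op 5 (remove /r/alq): {"nk":{"g":15,"w":93,"xdd":92,"zj":96},"r":{"upv":5},"xwj":[17,63,42,0,87]}

Answer: {"nk":{"g":15,"w":93,"xdd":92,"zj":96},"r":{"upv":5},"xwj":[17,63,42,0,87]}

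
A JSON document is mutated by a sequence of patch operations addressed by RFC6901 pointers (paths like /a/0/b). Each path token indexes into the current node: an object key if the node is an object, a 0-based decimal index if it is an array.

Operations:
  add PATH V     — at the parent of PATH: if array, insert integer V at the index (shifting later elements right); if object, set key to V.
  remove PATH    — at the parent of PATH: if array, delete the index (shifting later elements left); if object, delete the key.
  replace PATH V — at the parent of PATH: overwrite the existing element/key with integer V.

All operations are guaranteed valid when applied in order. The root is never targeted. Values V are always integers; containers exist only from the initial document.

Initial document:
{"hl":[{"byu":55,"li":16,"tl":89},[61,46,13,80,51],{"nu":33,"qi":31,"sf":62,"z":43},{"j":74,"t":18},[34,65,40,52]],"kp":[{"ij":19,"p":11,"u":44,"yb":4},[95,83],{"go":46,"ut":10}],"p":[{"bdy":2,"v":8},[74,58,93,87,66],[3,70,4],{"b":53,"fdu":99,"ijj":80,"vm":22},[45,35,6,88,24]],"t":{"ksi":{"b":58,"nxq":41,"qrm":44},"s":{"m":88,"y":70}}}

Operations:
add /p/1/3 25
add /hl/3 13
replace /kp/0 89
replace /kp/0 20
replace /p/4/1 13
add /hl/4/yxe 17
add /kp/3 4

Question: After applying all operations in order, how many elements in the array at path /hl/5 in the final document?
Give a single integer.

After op 1 (add /p/1/3 25): {"hl":[{"byu":55,"li":16,"tl":89},[61,46,13,80,51],{"nu":33,"qi":31,"sf":62,"z":43},{"j":74,"t":18},[34,65,40,52]],"kp":[{"ij":19,"p":11,"u":44,"yb":4},[95,83],{"go":46,"ut":10}],"p":[{"bdy":2,"v":8},[74,58,93,25,87,66],[3,70,4],{"b":53,"fdu":99,"ijj":80,"vm":22},[45,35,6,88,24]],"t":{"ksi":{"b":58,"nxq":41,"qrm":44},"s":{"m":88,"y":70}}}
After op 2 (add /hl/3 13): {"hl":[{"byu":55,"li":16,"tl":89},[61,46,13,80,51],{"nu":33,"qi":31,"sf":62,"z":43},13,{"j":74,"t":18},[34,65,40,52]],"kp":[{"ij":19,"p":11,"u":44,"yb":4},[95,83],{"go":46,"ut":10}],"p":[{"bdy":2,"v":8},[74,58,93,25,87,66],[3,70,4],{"b":53,"fdu":99,"ijj":80,"vm":22},[45,35,6,88,24]],"t":{"ksi":{"b":58,"nxq":41,"qrm":44},"s":{"m":88,"y":70}}}
After op 3 (replace /kp/0 89): {"hl":[{"byu":55,"li":16,"tl":89},[61,46,13,80,51],{"nu":33,"qi":31,"sf":62,"z":43},13,{"j":74,"t":18},[34,65,40,52]],"kp":[89,[95,83],{"go":46,"ut":10}],"p":[{"bdy":2,"v":8},[74,58,93,25,87,66],[3,70,4],{"b":53,"fdu":99,"ijj":80,"vm":22},[45,35,6,88,24]],"t":{"ksi":{"b":58,"nxq":41,"qrm":44},"s":{"m":88,"y":70}}}
After op 4 (replace /kp/0 20): {"hl":[{"byu":55,"li":16,"tl":89},[61,46,13,80,51],{"nu":33,"qi":31,"sf":62,"z":43},13,{"j":74,"t":18},[34,65,40,52]],"kp":[20,[95,83],{"go":46,"ut":10}],"p":[{"bdy":2,"v":8},[74,58,93,25,87,66],[3,70,4],{"b":53,"fdu":99,"ijj":80,"vm":22},[45,35,6,88,24]],"t":{"ksi":{"b":58,"nxq":41,"qrm":44},"s":{"m":88,"y":70}}}
After op 5 (replace /p/4/1 13): {"hl":[{"byu":55,"li":16,"tl":89},[61,46,13,80,51],{"nu":33,"qi":31,"sf":62,"z":43},13,{"j":74,"t":18},[34,65,40,52]],"kp":[20,[95,83],{"go":46,"ut":10}],"p":[{"bdy":2,"v":8},[74,58,93,25,87,66],[3,70,4],{"b":53,"fdu":99,"ijj":80,"vm":22},[45,13,6,88,24]],"t":{"ksi":{"b":58,"nxq":41,"qrm":44},"s":{"m":88,"y":70}}}
After op 6 (add /hl/4/yxe 17): {"hl":[{"byu":55,"li":16,"tl":89},[61,46,13,80,51],{"nu":33,"qi":31,"sf":62,"z":43},13,{"j":74,"t":18,"yxe":17},[34,65,40,52]],"kp":[20,[95,83],{"go":46,"ut":10}],"p":[{"bdy":2,"v":8},[74,58,93,25,87,66],[3,70,4],{"b":53,"fdu":99,"ijj":80,"vm":22},[45,13,6,88,24]],"t":{"ksi":{"b":58,"nxq":41,"qrm":44},"s":{"m":88,"y":70}}}
After op 7 (add /kp/3 4): {"hl":[{"byu":55,"li":16,"tl":89},[61,46,13,80,51],{"nu":33,"qi":31,"sf":62,"z":43},13,{"j":74,"t":18,"yxe":17},[34,65,40,52]],"kp":[20,[95,83],{"go":46,"ut":10},4],"p":[{"bdy":2,"v":8},[74,58,93,25,87,66],[3,70,4],{"b":53,"fdu":99,"ijj":80,"vm":22},[45,13,6,88,24]],"t":{"ksi":{"b":58,"nxq":41,"qrm":44},"s":{"m":88,"y":70}}}
Size at path /hl/5: 4

Answer: 4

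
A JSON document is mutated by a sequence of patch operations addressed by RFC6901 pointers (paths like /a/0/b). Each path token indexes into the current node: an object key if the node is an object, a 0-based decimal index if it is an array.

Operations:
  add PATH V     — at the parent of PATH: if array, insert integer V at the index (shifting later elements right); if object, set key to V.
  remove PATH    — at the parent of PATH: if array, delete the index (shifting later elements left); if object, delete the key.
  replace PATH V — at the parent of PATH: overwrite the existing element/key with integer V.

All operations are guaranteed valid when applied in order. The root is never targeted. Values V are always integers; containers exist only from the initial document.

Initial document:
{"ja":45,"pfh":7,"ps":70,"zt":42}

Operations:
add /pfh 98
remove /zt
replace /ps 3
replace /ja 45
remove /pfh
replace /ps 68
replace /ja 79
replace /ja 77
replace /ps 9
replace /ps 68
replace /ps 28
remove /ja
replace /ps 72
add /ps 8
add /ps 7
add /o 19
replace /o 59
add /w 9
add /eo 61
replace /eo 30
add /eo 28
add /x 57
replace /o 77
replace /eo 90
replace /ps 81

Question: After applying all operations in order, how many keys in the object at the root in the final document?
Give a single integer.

After op 1 (add /pfh 98): {"ja":45,"pfh":98,"ps":70,"zt":42}
After op 2 (remove /zt): {"ja":45,"pfh":98,"ps":70}
After op 3 (replace /ps 3): {"ja":45,"pfh":98,"ps":3}
After op 4 (replace /ja 45): {"ja":45,"pfh":98,"ps":3}
After op 5 (remove /pfh): {"ja":45,"ps":3}
After op 6 (replace /ps 68): {"ja":45,"ps":68}
After op 7 (replace /ja 79): {"ja":79,"ps":68}
After op 8 (replace /ja 77): {"ja":77,"ps":68}
After op 9 (replace /ps 9): {"ja":77,"ps":9}
After op 10 (replace /ps 68): {"ja":77,"ps":68}
After op 11 (replace /ps 28): {"ja":77,"ps":28}
After op 12 (remove /ja): {"ps":28}
After op 13 (replace /ps 72): {"ps":72}
After op 14 (add /ps 8): {"ps":8}
After op 15 (add /ps 7): {"ps":7}
After op 16 (add /o 19): {"o":19,"ps":7}
After op 17 (replace /o 59): {"o":59,"ps":7}
After op 18 (add /w 9): {"o":59,"ps":7,"w":9}
After op 19 (add /eo 61): {"eo":61,"o":59,"ps":7,"w":9}
After op 20 (replace /eo 30): {"eo":30,"o":59,"ps":7,"w":9}
After op 21 (add /eo 28): {"eo":28,"o":59,"ps":7,"w":9}
After op 22 (add /x 57): {"eo":28,"o":59,"ps":7,"w":9,"x":57}
After op 23 (replace /o 77): {"eo":28,"o":77,"ps":7,"w":9,"x":57}
After op 24 (replace /eo 90): {"eo":90,"o":77,"ps":7,"w":9,"x":57}
After op 25 (replace /ps 81): {"eo":90,"o":77,"ps":81,"w":9,"x":57}
Size at the root: 5

Answer: 5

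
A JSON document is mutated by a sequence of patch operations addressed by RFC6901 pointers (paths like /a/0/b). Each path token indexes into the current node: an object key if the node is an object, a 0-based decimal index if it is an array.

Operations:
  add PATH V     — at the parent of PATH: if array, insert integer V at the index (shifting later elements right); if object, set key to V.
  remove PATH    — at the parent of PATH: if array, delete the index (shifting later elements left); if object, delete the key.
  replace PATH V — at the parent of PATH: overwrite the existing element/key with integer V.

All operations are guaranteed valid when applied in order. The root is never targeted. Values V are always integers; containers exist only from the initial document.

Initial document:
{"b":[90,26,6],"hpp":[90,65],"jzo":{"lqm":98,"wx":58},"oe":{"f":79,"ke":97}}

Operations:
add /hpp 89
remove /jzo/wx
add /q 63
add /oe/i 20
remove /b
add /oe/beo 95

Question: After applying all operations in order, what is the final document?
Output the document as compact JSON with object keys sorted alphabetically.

Answer: {"hpp":89,"jzo":{"lqm":98},"oe":{"beo":95,"f":79,"i":20,"ke":97},"q":63}

Derivation:
After op 1 (add /hpp 89): {"b":[90,26,6],"hpp":89,"jzo":{"lqm":98,"wx":58},"oe":{"f":79,"ke":97}}
After op 2 (remove /jzo/wx): {"b":[90,26,6],"hpp":89,"jzo":{"lqm":98},"oe":{"f":79,"ke":97}}
After op 3 (add /q 63): {"b":[90,26,6],"hpp":89,"jzo":{"lqm":98},"oe":{"f":79,"ke":97},"q":63}
After op 4 (add /oe/i 20): {"b":[90,26,6],"hpp":89,"jzo":{"lqm":98},"oe":{"f":79,"i":20,"ke":97},"q":63}
After op 5 (remove /b): {"hpp":89,"jzo":{"lqm":98},"oe":{"f":79,"i":20,"ke":97},"q":63}
After op 6 (add /oe/beo 95): {"hpp":89,"jzo":{"lqm":98},"oe":{"beo":95,"f":79,"i":20,"ke":97},"q":63}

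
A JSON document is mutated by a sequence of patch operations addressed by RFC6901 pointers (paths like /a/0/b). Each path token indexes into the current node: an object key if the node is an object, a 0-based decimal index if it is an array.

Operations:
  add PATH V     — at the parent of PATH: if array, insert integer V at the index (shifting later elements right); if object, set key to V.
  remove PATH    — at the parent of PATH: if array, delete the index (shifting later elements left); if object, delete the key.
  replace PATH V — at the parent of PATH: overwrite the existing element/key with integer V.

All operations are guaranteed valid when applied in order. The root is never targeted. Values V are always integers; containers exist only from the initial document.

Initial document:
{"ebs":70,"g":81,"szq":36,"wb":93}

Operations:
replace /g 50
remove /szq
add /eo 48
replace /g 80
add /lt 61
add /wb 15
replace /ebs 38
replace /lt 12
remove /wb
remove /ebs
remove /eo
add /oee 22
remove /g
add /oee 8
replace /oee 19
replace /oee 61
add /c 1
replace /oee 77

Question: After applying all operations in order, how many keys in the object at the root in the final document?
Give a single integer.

Answer: 3

Derivation:
After op 1 (replace /g 50): {"ebs":70,"g":50,"szq":36,"wb":93}
After op 2 (remove /szq): {"ebs":70,"g":50,"wb":93}
After op 3 (add /eo 48): {"ebs":70,"eo":48,"g":50,"wb":93}
After op 4 (replace /g 80): {"ebs":70,"eo":48,"g":80,"wb":93}
After op 5 (add /lt 61): {"ebs":70,"eo":48,"g":80,"lt":61,"wb":93}
After op 6 (add /wb 15): {"ebs":70,"eo":48,"g":80,"lt":61,"wb":15}
After op 7 (replace /ebs 38): {"ebs":38,"eo":48,"g":80,"lt":61,"wb":15}
After op 8 (replace /lt 12): {"ebs":38,"eo":48,"g":80,"lt":12,"wb":15}
After op 9 (remove /wb): {"ebs":38,"eo":48,"g":80,"lt":12}
After op 10 (remove /ebs): {"eo":48,"g":80,"lt":12}
After op 11 (remove /eo): {"g":80,"lt":12}
After op 12 (add /oee 22): {"g":80,"lt":12,"oee":22}
After op 13 (remove /g): {"lt":12,"oee":22}
After op 14 (add /oee 8): {"lt":12,"oee":8}
After op 15 (replace /oee 19): {"lt":12,"oee":19}
After op 16 (replace /oee 61): {"lt":12,"oee":61}
After op 17 (add /c 1): {"c":1,"lt":12,"oee":61}
After op 18 (replace /oee 77): {"c":1,"lt":12,"oee":77}
Size at the root: 3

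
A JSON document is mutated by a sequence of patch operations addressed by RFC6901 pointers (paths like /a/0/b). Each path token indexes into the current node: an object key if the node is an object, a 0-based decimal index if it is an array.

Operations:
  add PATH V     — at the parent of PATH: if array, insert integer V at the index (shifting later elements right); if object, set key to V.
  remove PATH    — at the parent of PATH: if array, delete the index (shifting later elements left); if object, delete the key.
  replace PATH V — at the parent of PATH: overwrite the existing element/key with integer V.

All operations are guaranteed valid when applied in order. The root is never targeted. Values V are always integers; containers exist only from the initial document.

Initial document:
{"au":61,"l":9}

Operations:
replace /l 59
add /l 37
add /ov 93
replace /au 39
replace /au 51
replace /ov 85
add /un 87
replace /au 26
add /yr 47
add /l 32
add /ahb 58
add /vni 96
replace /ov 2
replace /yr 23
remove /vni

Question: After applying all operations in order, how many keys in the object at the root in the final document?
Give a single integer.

Answer: 6

Derivation:
After op 1 (replace /l 59): {"au":61,"l":59}
After op 2 (add /l 37): {"au":61,"l":37}
After op 3 (add /ov 93): {"au":61,"l":37,"ov":93}
After op 4 (replace /au 39): {"au":39,"l":37,"ov":93}
After op 5 (replace /au 51): {"au":51,"l":37,"ov":93}
After op 6 (replace /ov 85): {"au":51,"l":37,"ov":85}
After op 7 (add /un 87): {"au":51,"l":37,"ov":85,"un":87}
After op 8 (replace /au 26): {"au":26,"l":37,"ov":85,"un":87}
After op 9 (add /yr 47): {"au":26,"l":37,"ov":85,"un":87,"yr":47}
After op 10 (add /l 32): {"au":26,"l":32,"ov":85,"un":87,"yr":47}
After op 11 (add /ahb 58): {"ahb":58,"au":26,"l":32,"ov":85,"un":87,"yr":47}
After op 12 (add /vni 96): {"ahb":58,"au":26,"l":32,"ov":85,"un":87,"vni":96,"yr":47}
After op 13 (replace /ov 2): {"ahb":58,"au":26,"l":32,"ov":2,"un":87,"vni":96,"yr":47}
After op 14 (replace /yr 23): {"ahb":58,"au":26,"l":32,"ov":2,"un":87,"vni":96,"yr":23}
After op 15 (remove /vni): {"ahb":58,"au":26,"l":32,"ov":2,"un":87,"yr":23}
Size at the root: 6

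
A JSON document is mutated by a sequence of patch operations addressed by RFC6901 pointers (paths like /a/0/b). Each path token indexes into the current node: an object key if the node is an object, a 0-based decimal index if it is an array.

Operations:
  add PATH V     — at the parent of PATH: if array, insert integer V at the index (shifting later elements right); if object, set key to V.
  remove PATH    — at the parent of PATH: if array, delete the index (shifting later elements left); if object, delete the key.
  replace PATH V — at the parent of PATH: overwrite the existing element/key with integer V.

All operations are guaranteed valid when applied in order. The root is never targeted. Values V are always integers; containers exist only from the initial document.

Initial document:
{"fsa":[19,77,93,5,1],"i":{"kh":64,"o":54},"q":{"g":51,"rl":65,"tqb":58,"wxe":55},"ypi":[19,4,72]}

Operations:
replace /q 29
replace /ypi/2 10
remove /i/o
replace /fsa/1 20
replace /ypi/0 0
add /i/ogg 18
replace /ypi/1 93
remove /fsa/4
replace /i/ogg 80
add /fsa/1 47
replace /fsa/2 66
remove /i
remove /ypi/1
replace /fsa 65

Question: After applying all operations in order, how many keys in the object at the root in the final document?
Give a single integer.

After op 1 (replace /q 29): {"fsa":[19,77,93,5,1],"i":{"kh":64,"o":54},"q":29,"ypi":[19,4,72]}
After op 2 (replace /ypi/2 10): {"fsa":[19,77,93,5,1],"i":{"kh":64,"o":54},"q":29,"ypi":[19,4,10]}
After op 3 (remove /i/o): {"fsa":[19,77,93,5,1],"i":{"kh":64},"q":29,"ypi":[19,4,10]}
After op 4 (replace /fsa/1 20): {"fsa":[19,20,93,5,1],"i":{"kh":64},"q":29,"ypi":[19,4,10]}
After op 5 (replace /ypi/0 0): {"fsa":[19,20,93,5,1],"i":{"kh":64},"q":29,"ypi":[0,4,10]}
After op 6 (add /i/ogg 18): {"fsa":[19,20,93,5,1],"i":{"kh":64,"ogg":18},"q":29,"ypi":[0,4,10]}
After op 7 (replace /ypi/1 93): {"fsa":[19,20,93,5,1],"i":{"kh":64,"ogg":18},"q":29,"ypi":[0,93,10]}
After op 8 (remove /fsa/4): {"fsa":[19,20,93,5],"i":{"kh":64,"ogg":18},"q":29,"ypi":[0,93,10]}
After op 9 (replace /i/ogg 80): {"fsa":[19,20,93,5],"i":{"kh":64,"ogg":80},"q":29,"ypi":[0,93,10]}
After op 10 (add /fsa/1 47): {"fsa":[19,47,20,93,5],"i":{"kh":64,"ogg":80},"q":29,"ypi":[0,93,10]}
After op 11 (replace /fsa/2 66): {"fsa":[19,47,66,93,5],"i":{"kh":64,"ogg":80},"q":29,"ypi":[0,93,10]}
After op 12 (remove /i): {"fsa":[19,47,66,93,5],"q":29,"ypi":[0,93,10]}
After op 13 (remove /ypi/1): {"fsa":[19,47,66,93,5],"q":29,"ypi":[0,10]}
After op 14 (replace /fsa 65): {"fsa":65,"q":29,"ypi":[0,10]}
Size at the root: 3

Answer: 3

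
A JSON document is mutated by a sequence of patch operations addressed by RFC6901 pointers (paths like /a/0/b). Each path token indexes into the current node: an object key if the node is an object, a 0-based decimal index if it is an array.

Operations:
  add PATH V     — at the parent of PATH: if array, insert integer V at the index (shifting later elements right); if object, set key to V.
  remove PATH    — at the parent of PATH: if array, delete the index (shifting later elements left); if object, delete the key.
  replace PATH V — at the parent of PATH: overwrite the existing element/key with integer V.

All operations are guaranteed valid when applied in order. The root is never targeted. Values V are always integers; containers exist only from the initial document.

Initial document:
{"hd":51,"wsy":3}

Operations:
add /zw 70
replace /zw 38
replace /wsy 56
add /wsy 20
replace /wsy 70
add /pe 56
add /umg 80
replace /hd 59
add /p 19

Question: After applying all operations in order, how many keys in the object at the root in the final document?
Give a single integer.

Answer: 6

Derivation:
After op 1 (add /zw 70): {"hd":51,"wsy":3,"zw":70}
After op 2 (replace /zw 38): {"hd":51,"wsy":3,"zw":38}
After op 3 (replace /wsy 56): {"hd":51,"wsy":56,"zw":38}
After op 4 (add /wsy 20): {"hd":51,"wsy":20,"zw":38}
After op 5 (replace /wsy 70): {"hd":51,"wsy":70,"zw":38}
After op 6 (add /pe 56): {"hd":51,"pe":56,"wsy":70,"zw":38}
After op 7 (add /umg 80): {"hd":51,"pe":56,"umg":80,"wsy":70,"zw":38}
After op 8 (replace /hd 59): {"hd":59,"pe":56,"umg":80,"wsy":70,"zw":38}
After op 9 (add /p 19): {"hd":59,"p":19,"pe":56,"umg":80,"wsy":70,"zw":38}
Size at the root: 6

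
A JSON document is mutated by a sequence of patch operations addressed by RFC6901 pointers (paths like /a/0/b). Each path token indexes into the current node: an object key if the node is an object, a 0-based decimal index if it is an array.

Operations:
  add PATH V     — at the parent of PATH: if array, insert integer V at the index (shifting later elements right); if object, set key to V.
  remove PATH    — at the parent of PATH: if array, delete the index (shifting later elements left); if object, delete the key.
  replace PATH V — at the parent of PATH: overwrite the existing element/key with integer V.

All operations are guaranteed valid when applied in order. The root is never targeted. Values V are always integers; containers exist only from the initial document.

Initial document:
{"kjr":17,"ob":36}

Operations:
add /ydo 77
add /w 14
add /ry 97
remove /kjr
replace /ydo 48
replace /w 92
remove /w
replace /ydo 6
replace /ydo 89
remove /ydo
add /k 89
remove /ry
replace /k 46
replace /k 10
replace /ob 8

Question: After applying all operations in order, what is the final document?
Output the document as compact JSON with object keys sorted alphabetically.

Answer: {"k":10,"ob":8}

Derivation:
After op 1 (add /ydo 77): {"kjr":17,"ob":36,"ydo":77}
After op 2 (add /w 14): {"kjr":17,"ob":36,"w":14,"ydo":77}
After op 3 (add /ry 97): {"kjr":17,"ob":36,"ry":97,"w":14,"ydo":77}
After op 4 (remove /kjr): {"ob":36,"ry":97,"w":14,"ydo":77}
After op 5 (replace /ydo 48): {"ob":36,"ry":97,"w":14,"ydo":48}
After op 6 (replace /w 92): {"ob":36,"ry":97,"w":92,"ydo":48}
After op 7 (remove /w): {"ob":36,"ry":97,"ydo":48}
After op 8 (replace /ydo 6): {"ob":36,"ry":97,"ydo":6}
After op 9 (replace /ydo 89): {"ob":36,"ry":97,"ydo":89}
After op 10 (remove /ydo): {"ob":36,"ry":97}
After op 11 (add /k 89): {"k":89,"ob":36,"ry":97}
After op 12 (remove /ry): {"k":89,"ob":36}
After op 13 (replace /k 46): {"k":46,"ob":36}
After op 14 (replace /k 10): {"k":10,"ob":36}
After op 15 (replace /ob 8): {"k":10,"ob":8}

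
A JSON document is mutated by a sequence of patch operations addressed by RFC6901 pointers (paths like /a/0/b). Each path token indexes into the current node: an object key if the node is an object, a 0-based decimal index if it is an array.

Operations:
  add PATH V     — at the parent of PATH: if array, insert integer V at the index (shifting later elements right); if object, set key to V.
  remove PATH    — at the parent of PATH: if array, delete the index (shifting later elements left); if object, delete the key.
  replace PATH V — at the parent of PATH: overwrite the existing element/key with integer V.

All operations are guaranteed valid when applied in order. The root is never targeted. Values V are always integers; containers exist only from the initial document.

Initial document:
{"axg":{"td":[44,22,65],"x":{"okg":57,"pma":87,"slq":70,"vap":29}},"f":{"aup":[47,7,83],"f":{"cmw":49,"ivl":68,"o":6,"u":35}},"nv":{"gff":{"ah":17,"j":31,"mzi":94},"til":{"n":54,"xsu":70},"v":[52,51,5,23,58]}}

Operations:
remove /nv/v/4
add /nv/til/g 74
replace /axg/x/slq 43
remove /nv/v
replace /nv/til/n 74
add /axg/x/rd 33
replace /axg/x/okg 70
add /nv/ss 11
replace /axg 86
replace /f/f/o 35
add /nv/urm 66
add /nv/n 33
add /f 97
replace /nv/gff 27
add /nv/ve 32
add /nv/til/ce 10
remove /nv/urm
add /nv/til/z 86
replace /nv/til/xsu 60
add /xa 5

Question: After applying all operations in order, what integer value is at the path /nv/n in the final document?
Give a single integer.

Answer: 33

Derivation:
After op 1 (remove /nv/v/4): {"axg":{"td":[44,22,65],"x":{"okg":57,"pma":87,"slq":70,"vap":29}},"f":{"aup":[47,7,83],"f":{"cmw":49,"ivl":68,"o":6,"u":35}},"nv":{"gff":{"ah":17,"j":31,"mzi":94},"til":{"n":54,"xsu":70},"v":[52,51,5,23]}}
After op 2 (add /nv/til/g 74): {"axg":{"td":[44,22,65],"x":{"okg":57,"pma":87,"slq":70,"vap":29}},"f":{"aup":[47,7,83],"f":{"cmw":49,"ivl":68,"o":6,"u":35}},"nv":{"gff":{"ah":17,"j":31,"mzi":94},"til":{"g":74,"n":54,"xsu":70},"v":[52,51,5,23]}}
After op 3 (replace /axg/x/slq 43): {"axg":{"td":[44,22,65],"x":{"okg":57,"pma":87,"slq":43,"vap":29}},"f":{"aup":[47,7,83],"f":{"cmw":49,"ivl":68,"o":6,"u":35}},"nv":{"gff":{"ah":17,"j":31,"mzi":94},"til":{"g":74,"n":54,"xsu":70},"v":[52,51,5,23]}}
After op 4 (remove /nv/v): {"axg":{"td":[44,22,65],"x":{"okg":57,"pma":87,"slq":43,"vap":29}},"f":{"aup":[47,7,83],"f":{"cmw":49,"ivl":68,"o":6,"u":35}},"nv":{"gff":{"ah":17,"j":31,"mzi":94},"til":{"g":74,"n":54,"xsu":70}}}
After op 5 (replace /nv/til/n 74): {"axg":{"td":[44,22,65],"x":{"okg":57,"pma":87,"slq":43,"vap":29}},"f":{"aup":[47,7,83],"f":{"cmw":49,"ivl":68,"o":6,"u":35}},"nv":{"gff":{"ah":17,"j":31,"mzi":94},"til":{"g":74,"n":74,"xsu":70}}}
After op 6 (add /axg/x/rd 33): {"axg":{"td":[44,22,65],"x":{"okg":57,"pma":87,"rd":33,"slq":43,"vap":29}},"f":{"aup":[47,7,83],"f":{"cmw":49,"ivl":68,"o":6,"u":35}},"nv":{"gff":{"ah":17,"j":31,"mzi":94},"til":{"g":74,"n":74,"xsu":70}}}
After op 7 (replace /axg/x/okg 70): {"axg":{"td":[44,22,65],"x":{"okg":70,"pma":87,"rd":33,"slq":43,"vap":29}},"f":{"aup":[47,7,83],"f":{"cmw":49,"ivl":68,"o":6,"u":35}},"nv":{"gff":{"ah":17,"j":31,"mzi":94},"til":{"g":74,"n":74,"xsu":70}}}
After op 8 (add /nv/ss 11): {"axg":{"td":[44,22,65],"x":{"okg":70,"pma":87,"rd":33,"slq":43,"vap":29}},"f":{"aup":[47,7,83],"f":{"cmw":49,"ivl":68,"o":6,"u":35}},"nv":{"gff":{"ah":17,"j":31,"mzi":94},"ss":11,"til":{"g":74,"n":74,"xsu":70}}}
After op 9 (replace /axg 86): {"axg":86,"f":{"aup":[47,7,83],"f":{"cmw":49,"ivl":68,"o":6,"u":35}},"nv":{"gff":{"ah":17,"j":31,"mzi":94},"ss":11,"til":{"g":74,"n":74,"xsu":70}}}
After op 10 (replace /f/f/o 35): {"axg":86,"f":{"aup":[47,7,83],"f":{"cmw":49,"ivl":68,"o":35,"u":35}},"nv":{"gff":{"ah":17,"j":31,"mzi":94},"ss":11,"til":{"g":74,"n":74,"xsu":70}}}
After op 11 (add /nv/urm 66): {"axg":86,"f":{"aup":[47,7,83],"f":{"cmw":49,"ivl":68,"o":35,"u":35}},"nv":{"gff":{"ah":17,"j":31,"mzi":94},"ss":11,"til":{"g":74,"n":74,"xsu":70},"urm":66}}
After op 12 (add /nv/n 33): {"axg":86,"f":{"aup":[47,7,83],"f":{"cmw":49,"ivl":68,"o":35,"u":35}},"nv":{"gff":{"ah":17,"j":31,"mzi":94},"n":33,"ss":11,"til":{"g":74,"n":74,"xsu":70},"urm":66}}
After op 13 (add /f 97): {"axg":86,"f":97,"nv":{"gff":{"ah":17,"j":31,"mzi":94},"n":33,"ss":11,"til":{"g":74,"n":74,"xsu":70},"urm":66}}
After op 14 (replace /nv/gff 27): {"axg":86,"f":97,"nv":{"gff":27,"n":33,"ss":11,"til":{"g":74,"n":74,"xsu":70},"urm":66}}
After op 15 (add /nv/ve 32): {"axg":86,"f":97,"nv":{"gff":27,"n":33,"ss":11,"til":{"g":74,"n":74,"xsu":70},"urm":66,"ve":32}}
After op 16 (add /nv/til/ce 10): {"axg":86,"f":97,"nv":{"gff":27,"n":33,"ss":11,"til":{"ce":10,"g":74,"n":74,"xsu":70},"urm":66,"ve":32}}
After op 17 (remove /nv/urm): {"axg":86,"f":97,"nv":{"gff":27,"n":33,"ss":11,"til":{"ce":10,"g":74,"n":74,"xsu":70},"ve":32}}
After op 18 (add /nv/til/z 86): {"axg":86,"f":97,"nv":{"gff":27,"n":33,"ss":11,"til":{"ce":10,"g":74,"n":74,"xsu":70,"z":86},"ve":32}}
After op 19 (replace /nv/til/xsu 60): {"axg":86,"f":97,"nv":{"gff":27,"n":33,"ss":11,"til":{"ce":10,"g":74,"n":74,"xsu":60,"z":86},"ve":32}}
After op 20 (add /xa 5): {"axg":86,"f":97,"nv":{"gff":27,"n":33,"ss":11,"til":{"ce":10,"g":74,"n":74,"xsu":60,"z":86},"ve":32},"xa":5}
Value at /nv/n: 33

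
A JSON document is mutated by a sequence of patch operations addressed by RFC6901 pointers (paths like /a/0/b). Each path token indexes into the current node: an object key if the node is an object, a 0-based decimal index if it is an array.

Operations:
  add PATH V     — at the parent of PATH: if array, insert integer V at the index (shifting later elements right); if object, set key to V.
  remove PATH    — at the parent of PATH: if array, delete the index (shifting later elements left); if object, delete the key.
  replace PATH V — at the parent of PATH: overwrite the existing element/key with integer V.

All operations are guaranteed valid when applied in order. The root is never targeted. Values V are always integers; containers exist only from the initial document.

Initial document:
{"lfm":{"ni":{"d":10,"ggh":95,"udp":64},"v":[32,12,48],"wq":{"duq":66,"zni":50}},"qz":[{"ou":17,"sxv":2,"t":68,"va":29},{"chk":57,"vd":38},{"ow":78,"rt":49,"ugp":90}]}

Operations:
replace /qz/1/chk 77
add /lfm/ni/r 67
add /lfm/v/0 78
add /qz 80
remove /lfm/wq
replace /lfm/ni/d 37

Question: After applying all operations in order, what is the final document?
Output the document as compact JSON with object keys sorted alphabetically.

After op 1 (replace /qz/1/chk 77): {"lfm":{"ni":{"d":10,"ggh":95,"udp":64},"v":[32,12,48],"wq":{"duq":66,"zni":50}},"qz":[{"ou":17,"sxv":2,"t":68,"va":29},{"chk":77,"vd":38},{"ow":78,"rt":49,"ugp":90}]}
After op 2 (add /lfm/ni/r 67): {"lfm":{"ni":{"d":10,"ggh":95,"r":67,"udp":64},"v":[32,12,48],"wq":{"duq":66,"zni":50}},"qz":[{"ou":17,"sxv":2,"t":68,"va":29},{"chk":77,"vd":38},{"ow":78,"rt":49,"ugp":90}]}
After op 3 (add /lfm/v/0 78): {"lfm":{"ni":{"d":10,"ggh":95,"r":67,"udp":64},"v":[78,32,12,48],"wq":{"duq":66,"zni":50}},"qz":[{"ou":17,"sxv":2,"t":68,"va":29},{"chk":77,"vd":38},{"ow":78,"rt":49,"ugp":90}]}
After op 4 (add /qz 80): {"lfm":{"ni":{"d":10,"ggh":95,"r":67,"udp":64},"v":[78,32,12,48],"wq":{"duq":66,"zni":50}},"qz":80}
After op 5 (remove /lfm/wq): {"lfm":{"ni":{"d":10,"ggh":95,"r":67,"udp":64},"v":[78,32,12,48]},"qz":80}
After op 6 (replace /lfm/ni/d 37): {"lfm":{"ni":{"d":37,"ggh":95,"r":67,"udp":64},"v":[78,32,12,48]},"qz":80}

Answer: {"lfm":{"ni":{"d":37,"ggh":95,"r":67,"udp":64},"v":[78,32,12,48]},"qz":80}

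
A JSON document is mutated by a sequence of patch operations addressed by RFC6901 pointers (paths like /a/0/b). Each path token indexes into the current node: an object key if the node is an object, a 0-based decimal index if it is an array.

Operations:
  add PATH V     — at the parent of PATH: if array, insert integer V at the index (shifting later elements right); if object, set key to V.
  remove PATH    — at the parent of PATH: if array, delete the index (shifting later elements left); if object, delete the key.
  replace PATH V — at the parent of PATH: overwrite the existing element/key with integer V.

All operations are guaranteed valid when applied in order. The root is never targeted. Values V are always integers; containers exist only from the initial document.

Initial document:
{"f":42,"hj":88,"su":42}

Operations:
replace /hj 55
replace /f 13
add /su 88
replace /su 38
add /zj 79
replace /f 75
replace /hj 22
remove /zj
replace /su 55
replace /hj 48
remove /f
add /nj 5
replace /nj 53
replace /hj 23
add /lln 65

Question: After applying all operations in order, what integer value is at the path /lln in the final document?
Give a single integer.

After op 1 (replace /hj 55): {"f":42,"hj":55,"su":42}
After op 2 (replace /f 13): {"f":13,"hj":55,"su":42}
After op 3 (add /su 88): {"f":13,"hj":55,"su":88}
After op 4 (replace /su 38): {"f":13,"hj":55,"su":38}
After op 5 (add /zj 79): {"f":13,"hj":55,"su":38,"zj":79}
After op 6 (replace /f 75): {"f":75,"hj":55,"su":38,"zj":79}
After op 7 (replace /hj 22): {"f":75,"hj":22,"su":38,"zj":79}
After op 8 (remove /zj): {"f":75,"hj":22,"su":38}
After op 9 (replace /su 55): {"f":75,"hj":22,"su":55}
After op 10 (replace /hj 48): {"f":75,"hj":48,"su":55}
After op 11 (remove /f): {"hj":48,"su":55}
After op 12 (add /nj 5): {"hj":48,"nj":5,"su":55}
After op 13 (replace /nj 53): {"hj":48,"nj":53,"su":55}
After op 14 (replace /hj 23): {"hj":23,"nj":53,"su":55}
After op 15 (add /lln 65): {"hj":23,"lln":65,"nj":53,"su":55}
Value at /lln: 65

Answer: 65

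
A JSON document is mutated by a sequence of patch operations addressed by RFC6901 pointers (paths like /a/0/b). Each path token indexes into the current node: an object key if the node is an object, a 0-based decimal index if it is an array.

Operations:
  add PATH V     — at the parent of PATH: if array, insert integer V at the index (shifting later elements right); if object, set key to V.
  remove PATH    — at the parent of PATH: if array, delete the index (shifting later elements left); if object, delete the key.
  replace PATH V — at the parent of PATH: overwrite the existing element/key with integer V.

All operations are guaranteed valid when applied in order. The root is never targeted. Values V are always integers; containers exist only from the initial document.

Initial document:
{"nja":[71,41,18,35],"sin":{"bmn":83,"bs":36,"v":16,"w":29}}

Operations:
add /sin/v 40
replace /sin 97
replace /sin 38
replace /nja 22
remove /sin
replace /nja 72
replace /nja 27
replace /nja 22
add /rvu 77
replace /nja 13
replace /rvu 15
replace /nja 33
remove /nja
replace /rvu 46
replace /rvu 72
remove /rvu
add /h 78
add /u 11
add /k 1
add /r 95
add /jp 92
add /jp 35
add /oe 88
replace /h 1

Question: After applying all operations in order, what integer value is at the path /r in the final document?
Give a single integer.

After op 1 (add /sin/v 40): {"nja":[71,41,18,35],"sin":{"bmn":83,"bs":36,"v":40,"w":29}}
After op 2 (replace /sin 97): {"nja":[71,41,18,35],"sin":97}
After op 3 (replace /sin 38): {"nja":[71,41,18,35],"sin":38}
After op 4 (replace /nja 22): {"nja":22,"sin":38}
After op 5 (remove /sin): {"nja":22}
After op 6 (replace /nja 72): {"nja":72}
After op 7 (replace /nja 27): {"nja":27}
After op 8 (replace /nja 22): {"nja":22}
After op 9 (add /rvu 77): {"nja":22,"rvu":77}
After op 10 (replace /nja 13): {"nja":13,"rvu":77}
After op 11 (replace /rvu 15): {"nja":13,"rvu":15}
After op 12 (replace /nja 33): {"nja":33,"rvu":15}
After op 13 (remove /nja): {"rvu":15}
After op 14 (replace /rvu 46): {"rvu":46}
After op 15 (replace /rvu 72): {"rvu":72}
After op 16 (remove /rvu): {}
After op 17 (add /h 78): {"h":78}
After op 18 (add /u 11): {"h":78,"u":11}
After op 19 (add /k 1): {"h":78,"k":1,"u":11}
After op 20 (add /r 95): {"h":78,"k":1,"r":95,"u":11}
After op 21 (add /jp 92): {"h":78,"jp":92,"k":1,"r":95,"u":11}
After op 22 (add /jp 35): {"h":78,"jp":35,"k":1,"r":95,"u":11}
After op 23 (add /oe 88): {"h":78,"jp":35,"k":1,"oe":88,"r":95,"u":11}
After op 24 (replace /h 1): {"h":1,"jp":35,"k":1,"oe":88,"r":95,"u":11}
Value at /r: 95

Answer: 95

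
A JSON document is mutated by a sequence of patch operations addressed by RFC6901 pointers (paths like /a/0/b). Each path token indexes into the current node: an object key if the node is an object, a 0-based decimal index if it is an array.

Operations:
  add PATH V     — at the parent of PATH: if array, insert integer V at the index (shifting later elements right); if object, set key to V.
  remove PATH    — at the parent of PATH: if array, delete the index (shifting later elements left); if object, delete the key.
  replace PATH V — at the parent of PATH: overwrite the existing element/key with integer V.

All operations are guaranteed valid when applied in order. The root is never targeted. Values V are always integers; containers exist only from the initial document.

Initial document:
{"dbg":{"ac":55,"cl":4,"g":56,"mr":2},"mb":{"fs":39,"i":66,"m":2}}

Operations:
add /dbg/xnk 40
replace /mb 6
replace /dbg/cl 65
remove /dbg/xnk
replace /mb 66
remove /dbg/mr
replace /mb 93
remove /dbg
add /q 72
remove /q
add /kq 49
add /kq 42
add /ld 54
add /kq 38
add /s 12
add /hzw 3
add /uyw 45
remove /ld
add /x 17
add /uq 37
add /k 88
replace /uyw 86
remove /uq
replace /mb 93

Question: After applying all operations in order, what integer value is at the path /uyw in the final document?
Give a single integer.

Answer: 86

Derivation:
After op 1 (add /dbg/xnk 40): {"dbg":{"ac":55,"cl":4,"g":56,"mr":2,"xnk":40},"mb":{"fs":39,"i":66,"m":2}}
After op 2 (replace /mb 6): {"dbg":{"ac":55,"cl":4,"g":56,"mr":2,"xnk":40},"mb":6}
After op 3 (replace /dbg/cl 65): {"dbg":{"ac":55,"cl":65,"g":56,"mr":2,"xnk":40},"mb":6}
After op 4 (remove /dbg/xnk): {"dbg":{"ac":55,"cl":65,"g":56,"mr":2},"mb":6}
After op 5 (replace /mb 66): {"dbg":{"ac":55,"cl":65,"g":56,"mr":2},"mb":66}
After op 6 (remove /dbg/mr): {"dbg":{"ac":55,"cl":65,"g":56},"mb":66}
After op 7 (replace /mb 93): {"dbg":{"ac":55,"cl":65,"g":56},"mb":93}
After op 8 (remove /dbg): {"mb":93}
After op 9 (add /q 72): {"mb":93,"q":72}
After op 10 (remove /q): {"mb":93}
After op 11 (add /kq 49): {"kq":49,"mb":93}
After op 12 (add /kq 42): {"kq":42,"mb":93}
After op 13 (add /ld 54): {"kq":42,"ld":54,"mb":93}
After op 14 (add /kq 38): {"kq":38,"ld":54,"mb":93}
After op 15 (add /s 12): {"kq":38,"ld":54,"mb":93,"s":12}
After op 16 (add /hzw 3): {"hzw":3,"kq":38,"ld":54,"mb":93,"s":12}
After op 17 (add /uyw 45): {"hzw":3,"kq":38,"ld":54,"mb":93,"s":12,"uyw":45}
After op 18 (remove /ld): {"hzw":3,"kq":38,"mb":93,"s":12,"uyw":45}
After op 19 (add /x 17): {"hzw":3,"kq":38,"mb":93,"s":12,"uyw":45,"x":17}
After op 20 (add /uq 37): {"hzw":3,"kq":38,"mb":93,"s":12,"uq":37,"uyw":45,"x":17}
After op 21 (add /k 88): {"hzw":3,"k":88,"kq":38,"mb":93,"s":12,"uq":37,"uyw":45,"x":17}
After op 22 (replace /uyw 86): {"hzw":3,"k":88,"kq":38,"mb":93,"s":12,"uq":37,"uyw":86,"x":17}
After op 23 (remove /uq): {"hzw":3,"k":88,"kq":38,"mb":93,"s":12,"uyw":86,"x":17}
After op 24 (replace /mb 93): {"hzw":3,"k":88,"kq":38,"mb":93,"s":12,"uyw":86,"x":17}
Value at /uyw: 86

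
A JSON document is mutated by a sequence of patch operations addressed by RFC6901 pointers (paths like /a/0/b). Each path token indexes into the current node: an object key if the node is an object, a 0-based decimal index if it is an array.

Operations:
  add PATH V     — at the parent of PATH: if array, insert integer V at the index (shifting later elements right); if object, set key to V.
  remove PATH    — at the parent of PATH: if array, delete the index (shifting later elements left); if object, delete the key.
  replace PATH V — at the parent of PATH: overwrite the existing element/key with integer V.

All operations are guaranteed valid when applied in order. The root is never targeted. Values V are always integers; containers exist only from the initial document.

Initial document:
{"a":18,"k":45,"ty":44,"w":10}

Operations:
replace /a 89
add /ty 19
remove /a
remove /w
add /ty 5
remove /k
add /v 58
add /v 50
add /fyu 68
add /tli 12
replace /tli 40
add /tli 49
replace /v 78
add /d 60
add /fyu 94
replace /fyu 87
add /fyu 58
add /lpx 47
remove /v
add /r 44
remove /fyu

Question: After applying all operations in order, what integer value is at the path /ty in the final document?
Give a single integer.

After op 1 (replace /a 89): {"a":89,"k":45,"ty":44,"w":10}
After op 2 (add /ty 19): {"a":89,"k":45,"ty":19,"w":10}
After op 3 (remove /a): {"k":45,"ty":19,"w":10}
After op 4 (remove /w): {"k":45,"ty":19}
After op 5 (add /ty 5): {"k":45,"ty":5}
After op 6 (remove /k): {"ty":5}
After op 7 (add /v 58): {"ty":5,"v":58}
After op 8 (add /v 50): {"ty":5,"v":50}
After op 9 (add /fyu 68): {"fyu":68,"ty":5,"v":50}
After op 10 (add /tli 12): {"fyu":68,"tli":12,"ty":5,"v":50}
After op 11 (replace /tli 40): {"fyu":68,"tli":40,"ty":5,"v":50}
After op 12 (add /tli 49): {"fyu":68,"tli":49,"ty":5,"v":50}
After op 13 (replace /v 78): {"fyu":68,"tli":49,"ty":5,"v":78}
After op 14 (add /d 60): {"d":60,"fyu":68,"tli":49,"ty":5,"v":78}
After op 15 (add /fyu 94): {"d":60,"fyu":94,"tli":49,"ty":5,"v":78}
After op 16 (replace /fyu 87): {"d":60,"fyu":87,"tli":49,"ty":5,"v":78}
After op 17 (add /fyu 58): {"d":60,"fyu":58,"tli":49,"ty":5,"v":78}
After op 18 (add /lpx 47): {"d":60,"fyu":58,"lpx":47,"tli":49,"ty":5,"v":78}
After op 19 (remove /v): {"d":60,"fyu":58,"lpx":47,"tli":49,"ty":5}
After op 20 (add /r 44): {"d":60,"fyu":58,"lpx":47,"r":44,"tli":49,"ty":5}
After op 21 (remove /fyu): {"d":60,"lpx":47,"r":44,"tli":49,"ty":5}
Value at /ty: 5

Answer: 5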